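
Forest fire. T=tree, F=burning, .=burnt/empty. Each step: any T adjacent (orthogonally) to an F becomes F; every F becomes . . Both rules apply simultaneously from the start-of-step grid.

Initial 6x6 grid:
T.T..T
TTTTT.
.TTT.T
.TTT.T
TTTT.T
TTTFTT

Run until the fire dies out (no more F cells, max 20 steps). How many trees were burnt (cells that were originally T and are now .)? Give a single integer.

Answer: 25

Derivation:
Step 1: +3 fires, +1 burnt (F count now 3)
Step 2: +4 fires, +3 burnt (F count now 4)
Step 3: +5 fires, +4 burnt (F count now 5)
Step 4: +5 fires, +5 burnt (F count now 5)
Step 5: +4 fires, +5 burnt (F count now 4)
Step 6: +2 fires, +4 burnt (F count now 2)
Step 7: +1 fires, +2 burnt (F count now 1)
Step 8: +1 fires, +1 burnt (F count now 1)
Step 9: +0 fires, +1 burnt (F count now 0)
Fire out after step 9
Initially T: 26, now '.': 35
Total burnt (originally-T cells now '.'): 25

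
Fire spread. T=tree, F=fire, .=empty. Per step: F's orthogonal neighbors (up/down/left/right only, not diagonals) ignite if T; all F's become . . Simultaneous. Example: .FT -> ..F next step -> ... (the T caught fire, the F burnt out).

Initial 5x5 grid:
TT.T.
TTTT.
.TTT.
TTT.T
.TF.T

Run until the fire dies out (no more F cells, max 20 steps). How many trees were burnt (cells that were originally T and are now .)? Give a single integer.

Answer: 14

Derivation:
Step 1: +2 fires, +1 burnt (F count now 2)
Step 2: +2 fires, +2 burnt (F count now 2)
Step 3: +4 fires, +2 burnt (F count now 4)
Step 4: +2 fires, +4 burnt (F count now 2)
Step 5: +3 fires, +2 burnt (F count now 3)
Step 6: +1 fires, +3 burnt (F count now 1)
Step 7: +0 fires, +1 burnt (F count now 0)
Fire out after step 7
Initially T: 16, now '.': 23
Total burnt (originally-T cells now '.'): 14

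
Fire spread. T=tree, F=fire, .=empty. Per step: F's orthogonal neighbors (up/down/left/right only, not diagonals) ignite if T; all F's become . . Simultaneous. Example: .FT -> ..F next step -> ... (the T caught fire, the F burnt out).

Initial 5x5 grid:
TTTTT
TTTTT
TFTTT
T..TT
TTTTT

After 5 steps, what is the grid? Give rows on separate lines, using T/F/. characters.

Step 1: 3 trees catch fire, 1 burn out
  TTTTT
  TFTTT
  F.FTT
  T..TT
  TTTTT
Step 2: 5 trees catch fire, 3 burn out
  TFTTT
  F.FTT
  ...FT
  F..TT
  TTTTT
Step 3: 6 trees catch fire, 5 burn out
  F.FTT
  ...FT
  ....F
  ...FT
  FTTTT
Step 4: 5 trees catch fire, 6 burn out
  ...FT
  ....F
  .....
  ....F
  .FTFT
Step 5: 3 trees catch fire, 5 burn out
  ....F
  .....
  .....
  .....
  ..F.F

....F
.....
.....
.....
..F.F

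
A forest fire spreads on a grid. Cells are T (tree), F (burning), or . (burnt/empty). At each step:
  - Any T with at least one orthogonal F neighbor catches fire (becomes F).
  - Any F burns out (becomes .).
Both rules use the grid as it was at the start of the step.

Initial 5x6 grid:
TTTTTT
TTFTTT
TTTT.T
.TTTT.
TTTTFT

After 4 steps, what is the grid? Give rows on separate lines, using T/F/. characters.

Step 1: 7 trees catch fire, 2 burn out
  TTFTTT
  TF.FTT
  TTFT.T
  .TTTF.
  TTTF.F
Step 2: 9 trees catch fire, 7 burn out
  TF.FTT
  F...FT
  TF.F.T
  .TFF..
  TTF...
Step 3: 6 trees catch fire, 9 burn out
  F...FT
  .....F
  F....T
  .F....
  TF....
Step 4: 3 trees catch fire, 6 burn out
  .....F
  ......
  .....F
  ......
  F.....

.....F
......
.....F
......
F.....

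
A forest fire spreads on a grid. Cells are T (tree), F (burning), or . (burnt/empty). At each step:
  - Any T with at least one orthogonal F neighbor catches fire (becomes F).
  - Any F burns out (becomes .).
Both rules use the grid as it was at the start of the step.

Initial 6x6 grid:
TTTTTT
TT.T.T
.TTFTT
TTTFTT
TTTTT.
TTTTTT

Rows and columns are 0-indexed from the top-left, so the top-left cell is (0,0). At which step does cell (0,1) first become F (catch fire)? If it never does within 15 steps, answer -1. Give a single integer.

Step 1: cell (0,1)='T' (+6 fires, +2 burnt)
Step 2: cell (0,1)='T' (+8 fires, +6 burnt)
Step 3: cell (0,1)='T' (+8 fires, +8 burnt)
Step 4: cell (0,1)='F' (+6 fires, +8 burnt)
  -> target ignites at step 4
Step 5: cell (0,1)='.' (+2 fires, +6 burnt)
Step 6: cell (0,1)='.' (+0 fires, +2 burnt)
  fire out at step 6

4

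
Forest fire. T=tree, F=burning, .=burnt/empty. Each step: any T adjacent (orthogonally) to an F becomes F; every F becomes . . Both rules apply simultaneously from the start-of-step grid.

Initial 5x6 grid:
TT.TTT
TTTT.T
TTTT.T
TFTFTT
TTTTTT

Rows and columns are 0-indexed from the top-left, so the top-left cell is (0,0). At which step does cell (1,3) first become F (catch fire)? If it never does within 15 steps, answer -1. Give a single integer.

Step 1: cell (1,3)='T' (+7 fires, +2 burnt)
Step 2: cell (1,3)='F' (+8 fires, +7 burnt)
  -> target ignites at step 2
Step 3: cell (1,3)='.' (+6 fires, +8 burnt)
Step 4: cell (1,3)='.' (+3 fires, +6 burnt)
Step 5: cell (1,3)='.' (+1 fires, +3 burnt)
Step 6: cell (1,3)='.' (+0 fires, +1 burnt)
  fire out at step 6

2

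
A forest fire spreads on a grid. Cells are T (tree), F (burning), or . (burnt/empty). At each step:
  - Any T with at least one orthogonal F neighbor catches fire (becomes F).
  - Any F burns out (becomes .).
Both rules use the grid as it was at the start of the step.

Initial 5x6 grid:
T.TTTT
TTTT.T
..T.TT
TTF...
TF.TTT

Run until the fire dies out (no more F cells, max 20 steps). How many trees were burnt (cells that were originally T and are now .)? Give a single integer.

Step 1: +3 fires, +2 burnt (F count now 3)
Step 2: +2 fires, +3 burnt (F count now 2)
Step 3: +3 fires, +2 burnt (F count now 3)
Step 4: +2 fires, +3 burnt (F count now 2)
Step 5: +2 fires, +2 burnt (F count now 2)
Step 6: +1 fires, +2 burnt (F count now 1)
Step 7: +1 fires, +1 burnt (F count now 1)
Step 8: +1 fires, +1 burnt (F count now 1)
Step 9: +1 fires, +1 burnt (F count now 1)
Step 10: +0 fires, +1 burnt (F count now 0)
Fire out after step 10
Initially T: 19, now '.': 27
Total burnt (originally-T cells now '.'): 16

Answer: 16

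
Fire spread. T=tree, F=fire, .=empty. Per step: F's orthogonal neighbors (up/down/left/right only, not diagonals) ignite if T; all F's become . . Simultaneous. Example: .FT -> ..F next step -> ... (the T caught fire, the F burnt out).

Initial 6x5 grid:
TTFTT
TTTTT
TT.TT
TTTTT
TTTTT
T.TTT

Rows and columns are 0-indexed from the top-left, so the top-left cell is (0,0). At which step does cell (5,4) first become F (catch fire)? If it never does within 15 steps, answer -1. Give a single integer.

Step 1: cell (5,4)='T' (+3 fires, +1 burnt)
Step 2: cell (5,4)='T' (+4 fires, +3 burnt)
Step 3: cell (5,4)='T' (+4 fires, +4 burnt)
Step 4: cell (5,4)='T' (+4 fires, +4 burnt)
Step 5: cell (5,4)='T' (+5 fires, +4 burnt)
Step 6: cell (5,4)='T' (+4 fires, +5 burnt)
Step 7: cell (5,4)='F' (+3 fires, +4 burnt)
  -> target ignites at step 7
Step 8: cell (5,4)='.' (+0 fires, +3 burnt)
  fire out at step 8

7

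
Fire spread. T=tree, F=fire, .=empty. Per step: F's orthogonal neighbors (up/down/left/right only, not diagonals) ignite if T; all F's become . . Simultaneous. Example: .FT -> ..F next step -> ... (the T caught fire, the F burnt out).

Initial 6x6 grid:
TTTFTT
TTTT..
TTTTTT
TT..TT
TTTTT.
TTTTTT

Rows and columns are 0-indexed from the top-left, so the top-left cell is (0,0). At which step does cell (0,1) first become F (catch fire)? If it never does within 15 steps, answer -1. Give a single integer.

Step 1: cell (0,1)='T' (+3 fires, +1 burnt)
Step 2: cell (0,1)='F' (+4 fires, +3 burnt)
  -> target ignites at step 2
Step 3: cell (0,1)='.' (+4 fires, +4 burnt)
Step 4: cell (0,1)='.' (+4 fires, +4 burnt)
Step 5: cell (0,1)='.' (+4 fires, +4 burnt)
Step 6: cell (0,1)='.' (+4 fires, +4 burnt)
Step 7: cell (0,1)='.' (+5 fires, +4 burnt)
Step 8: cell (0,1)='.' (+2 fires, +5 burnt)
Step 9: cell (0,1)='.' (+0 fires, +2 burnt)
  fire out at step 9

2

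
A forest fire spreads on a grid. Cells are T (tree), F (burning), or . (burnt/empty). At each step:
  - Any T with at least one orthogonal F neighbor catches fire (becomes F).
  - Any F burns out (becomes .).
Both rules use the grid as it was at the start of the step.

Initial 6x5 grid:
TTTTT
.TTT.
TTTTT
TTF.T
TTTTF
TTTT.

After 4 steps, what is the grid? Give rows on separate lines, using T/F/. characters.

Step 1: 5 trees catch fire, 2 burn out
  TTTTT
  .TTT.
  TTFTT
  TF..F
  TTFF.
  TTTT.
Step 2: 8 trees catch fire, 5 burn out
  TTTTT
  .TFT.
  TF.FF
  F....
  TF...
  TTFF.
Step 3: 6 trees catch fire, 8 burn out
  TTFTT
  .F.F.
  F....
  .....
  F....
  TF...
Step 4: 3 trees catch fire, 6 burn out
  TF.FT
  .....
  .....
  .....
  .....
  F....

TF.FT
.....
.....
.....
.....
F....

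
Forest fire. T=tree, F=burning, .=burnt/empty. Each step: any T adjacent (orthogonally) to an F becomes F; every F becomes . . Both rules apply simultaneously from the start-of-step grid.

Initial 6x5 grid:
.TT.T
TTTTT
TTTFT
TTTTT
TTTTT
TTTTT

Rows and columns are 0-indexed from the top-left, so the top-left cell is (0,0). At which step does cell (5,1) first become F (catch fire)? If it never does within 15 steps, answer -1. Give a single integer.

Step 1: cell (5,1)='T' (+4 fires, +1 burnt)
Step 2: cell (5,1)='T' (+6 fires, +4 burnt)
Step 3: cell (5,1)='T' (+8 fires, +6 burnt)
Step 4: cell (5,1)='T' (+6 fires, +8 burnt)
Step 5: cell (5,1)='F' (+2 fires, +6 burnt)
  -> target ignites at step 5
Step 6: cell (5,1)='.' (+1 fires, +2 burnt)
Step 7: cell (5,1)='.' (+0 fires, +1 burnt)
  fire out at step 7

5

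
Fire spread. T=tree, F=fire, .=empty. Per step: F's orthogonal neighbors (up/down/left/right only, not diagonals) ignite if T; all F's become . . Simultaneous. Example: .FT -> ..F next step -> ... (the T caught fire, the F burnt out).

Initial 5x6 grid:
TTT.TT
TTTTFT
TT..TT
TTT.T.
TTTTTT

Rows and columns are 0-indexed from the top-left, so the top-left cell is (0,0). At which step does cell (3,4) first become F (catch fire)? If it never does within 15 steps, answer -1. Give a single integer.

Step 1: cell (3,4)='T' (+4 fires, +1 burnt)
Step 2: cell (3,4)='F' (+4 fires, +4 burnt)
  -> target ignites at step 2
Step 3: cell (3,4)='.' (+3 fires, +4 burnt)
Step 4: cell (3,4)='.' (+5 fires, +3 burnt)
Step 5: cell (3,4)='.' (+4 fires, +5 burnt)
Step 6: cell (3,4)='.' (+3 fires, +4 burnt)
Step 7: cell (3,4)='.' (+1 fires, +3 burnt)
Step 8: cell (3,4)='.' (+0 fires, +1 burnt)
  fire out at step 8

2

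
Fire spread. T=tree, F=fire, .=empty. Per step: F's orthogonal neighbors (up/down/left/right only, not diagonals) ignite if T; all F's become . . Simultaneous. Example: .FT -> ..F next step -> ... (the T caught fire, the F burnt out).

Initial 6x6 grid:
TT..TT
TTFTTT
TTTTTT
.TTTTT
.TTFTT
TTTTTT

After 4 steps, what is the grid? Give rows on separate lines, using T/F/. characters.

Step 1: 7 trees catch fire, 2 burn out
  TT..TT
  TF.FTT
  TTFTTT
  .TTFTT
  .TF.FT
  TTTFTT
Step 2: 11 trees catch fire, 7 burn out
  TF..TT
  F...FT
  TF.FTT
  .TF.FT
  .F...F
  TTF.FT
Step 3: 9 trees catch fire, 11 burn out
  F...FT
  .....F
  F...FT
  .F...F
  ......
  TF...F
Step 4: 3 trees catch fire, 9 burn out
  .....F
  ......
  .....F
  ......
  ......
  F.....

.....F
......
.....F
......
......
F.....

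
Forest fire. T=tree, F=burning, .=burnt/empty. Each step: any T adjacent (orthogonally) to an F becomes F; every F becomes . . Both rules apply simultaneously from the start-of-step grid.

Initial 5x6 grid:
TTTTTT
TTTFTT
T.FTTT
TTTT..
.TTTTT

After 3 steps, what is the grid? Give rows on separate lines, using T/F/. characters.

Step 1: 5 trees catch fire, 2 burn out
  TTTFTT
  TTF.FT
  T..FTT
  TTFT..
  .TTTTT
Step 2: 8 trees catch fire, 5 burn out
  TTF.FT
  TF...F
  T...FT
  TF.F..
  .TFTTT
Step 3: 7 trees catch fire, 8 burn out
  TF...F
  F.....
  T....F
  F.....
  .F.FTT

TF...F
F.....
T....F
F.....
.F.FTT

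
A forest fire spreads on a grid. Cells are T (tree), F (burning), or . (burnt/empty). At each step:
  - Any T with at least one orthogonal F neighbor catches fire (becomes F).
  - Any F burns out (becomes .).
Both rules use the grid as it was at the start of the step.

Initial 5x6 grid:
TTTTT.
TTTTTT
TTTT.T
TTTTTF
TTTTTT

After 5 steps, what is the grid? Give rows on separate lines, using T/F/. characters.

Step 1: 3 trees catch fire, 1 burn out
  TTTTT.
  TTTTTT
  TTTT.F
  TTTTF.
  TTTTTF
Step 2: 3 trees catch fire, 3 burn out
  TTTTT.
  TTTTTF
  TTTT..
  TTTF..
  TTTTF.
Step 3: 4 trees catch fire, 3 burn out
  TTTTT.
  TTTTF.
  TTTF..
  TTF...
  TTTF..
Step 4: 5 trees catch fire, 4 burn out
  TTTTF.
  TTTF..
  TTF...
  TF....
  TTF...
Step 5: 5 trees catch fire, 5 burn out
  TTTF..
  TTF...
  TF....
  F.....
  TF....

TTTF..
TTF...
TF....
F.....
TF....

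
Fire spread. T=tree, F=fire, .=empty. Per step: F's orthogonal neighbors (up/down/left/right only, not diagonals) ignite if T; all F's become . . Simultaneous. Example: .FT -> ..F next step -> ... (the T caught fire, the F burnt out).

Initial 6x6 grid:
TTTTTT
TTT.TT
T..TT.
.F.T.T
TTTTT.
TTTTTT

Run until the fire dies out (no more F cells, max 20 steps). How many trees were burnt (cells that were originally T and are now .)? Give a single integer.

Step 1: +1 fires, +1 burnt (F count now 1)
Step 2: +3 fires, +1 burnt (F count now 3)
Step 3: +3 fires, +3 burnt (F count now 3)
Step 4: +3 fires, +3 burnt (F count now 3)
Step 5: +2 fires, +3 burnt (F count now 2)
Step 6: +2 fires, +2 burnt (F count now 2)
Step 7: +1 fires, +2 burnt (F count now 1)
Step 8: +2 fires, +1 burnt (F count now 2)
Step 9: +2 fires, +2 burnt (F count now 2)
Step 10: +1 fires, +2 burnt (F count now 1)
Step 11: +2 fires, +1 burnt (F count now 2)
Step 12: +2 fires, +2 burnt (F count now 2)
Step 13: +1 fires, +2 burnt (F count now 1)
Step 14: +1 fires, +1 burnt (F count now 1)
Step 15: +0 fires, +1 burnt (F count now 0)
Fire out after step 15
Initially T: 27, now '.': 35
Total burnt (originally-T cells now '.'): 26

Answer: 26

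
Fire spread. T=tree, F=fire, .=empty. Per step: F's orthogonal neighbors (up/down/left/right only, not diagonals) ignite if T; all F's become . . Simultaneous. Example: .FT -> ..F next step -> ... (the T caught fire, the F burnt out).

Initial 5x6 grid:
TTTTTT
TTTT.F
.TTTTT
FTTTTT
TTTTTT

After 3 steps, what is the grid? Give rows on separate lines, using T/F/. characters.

Step 1: 4 trees catch fire, 2 burn out
  TTTTTF
  TTTT..
  .TTTTF
  .FTTTT
  FTTTTT
Step 2: 6 trees catch fire, 4 burn out
  TTTTF.
  TTTT..
  .FTTF.
  ..FTTF
  .FTTTT
Step 3: 8 trees catch fire, 6 burn out
  TTTF..
  TFTT..
  ..FF..
  ...FF.
  ..FTTF

TTTF..
TFTT..
..FF..
...FF.
..FTTF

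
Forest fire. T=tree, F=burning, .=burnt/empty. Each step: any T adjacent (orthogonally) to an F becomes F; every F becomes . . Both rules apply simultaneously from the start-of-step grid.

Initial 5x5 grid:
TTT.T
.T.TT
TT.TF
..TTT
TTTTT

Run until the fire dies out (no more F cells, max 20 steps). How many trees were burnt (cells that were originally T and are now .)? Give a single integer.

Answer: 12

Derivation:
Step 1: +3 fires, +1 burnt (F count now 3)
Step 2: +4 fires, +3 burnt (F count now 4)
Step 3: +2 fires, +4 burnt (F count now 2)
Step 4: +1 fires, +2 burnt (F count now 1)
Step 5: +1 fires, +1 burnt (F count now 1)
Step 6: +1 fires, +1 burnt (F count now 1)
Step 7: +0 fires, +1 burnt (F count now 0)
Fire out after step 7
Initially T: 18, now '.': 19
Total burnt (originally-T cells now '.'): 12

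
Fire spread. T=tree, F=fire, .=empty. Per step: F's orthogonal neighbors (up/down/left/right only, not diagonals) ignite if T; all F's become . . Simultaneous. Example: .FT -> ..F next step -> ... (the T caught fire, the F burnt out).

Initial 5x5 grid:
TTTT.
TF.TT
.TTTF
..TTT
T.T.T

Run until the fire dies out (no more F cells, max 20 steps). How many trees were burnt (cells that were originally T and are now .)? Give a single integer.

Step 1: +6 fires, +2 burnt (F count now 6)
Step 2: +6 fires, +6 burnt (F count now 6)
Step 3: +2 fires, +6 burnt (F count now 2)
Step 4: +1 fires, +2 burnt (F count now 1)
Step 5: +0 fires, +1 burnt (F count now 0)
Fire out after step 5
Initially T: 16, now '.': 24
Total burnt (originally-T cells now '.'): 15

Answer: 15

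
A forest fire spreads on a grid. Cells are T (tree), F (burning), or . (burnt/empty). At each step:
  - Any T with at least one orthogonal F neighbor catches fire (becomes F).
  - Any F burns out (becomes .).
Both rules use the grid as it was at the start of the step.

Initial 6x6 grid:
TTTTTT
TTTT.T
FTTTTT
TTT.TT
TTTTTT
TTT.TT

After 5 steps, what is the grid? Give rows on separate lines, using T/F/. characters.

Step 1: 3 trees catch fire, 1 burn out
  TTTTTT
  FTTT.T
  .FTTTT
  FTT.TT
  TTTTTT
  TTT.TT
Step 2: 5 trees catch fire, 3 burn out
  FTTTTT
  .FTT.T
  ..FTTT
  .FT.TT
  FTTTTT
  TTT.TT
Step 3: 6 trees catch fire, 5 burn out
  .FTTTT
  ..FT.T
  ...FTT
  ..F.TT
  .FTTTT
  FTT.TT
Step 4: 5 trees catch fire, 6 burn out
  ..FTTT
  ...F.T
  ....FT
  ....TT
  ..FTTT
  .FT.TT
Step 5: 5 trees catch fire, 5 burn out
  ...FTT
  .....T
  .....F
  ....FT
  ...FTT
  ..F.TT

...FTT
.....T
.....F
....FT
...FTT
..F.TT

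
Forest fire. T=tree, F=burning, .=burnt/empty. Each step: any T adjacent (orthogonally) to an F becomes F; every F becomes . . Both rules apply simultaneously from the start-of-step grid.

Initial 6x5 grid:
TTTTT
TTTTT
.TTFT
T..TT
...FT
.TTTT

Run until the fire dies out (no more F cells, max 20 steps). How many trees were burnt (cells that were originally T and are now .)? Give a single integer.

Answer: 20

Derivation:
Step 1: +6 fires, +2 burnt (F count now 6)
Step 2: +7 fires, +6 burnt (F count now 7)
Step 3: +4 fires, +7 burnt (F count now 4)
Step 4: +2 fires, +4 burnt (F count now 2)
Step 5: +1 fires, +2 burnt (F count now 1)
Step 6: +0 fires, +1 burnt (F count now 0)
Fire out after step 6
Initially T: 21, now '.': 29
Total burnt (originally-T cells now '.'): 20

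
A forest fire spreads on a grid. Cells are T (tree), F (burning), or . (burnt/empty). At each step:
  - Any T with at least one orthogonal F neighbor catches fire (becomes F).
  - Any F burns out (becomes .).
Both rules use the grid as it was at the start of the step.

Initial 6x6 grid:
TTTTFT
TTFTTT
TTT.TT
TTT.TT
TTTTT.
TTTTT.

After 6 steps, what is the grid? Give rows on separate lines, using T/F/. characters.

Step 1: 7 trees catch fire, 2 burn out
  TTFF.F
  TF.FFT
  TTF.TT
  TTT.TT
  TTTTT.
  TTTTT.
Step 2: 6 trees catch fire, 7 burn out
  TF....
  F....F
  TF..FT
  TTF.TT
  TTTTT.
  TTTTT.
Step 3: 6 trees catch fire, 6 burn out
  F.....
  ......
  F....F
  TF..FT
  TTFTT.
  TTTTT.
Step 4: 6 trees catch fire, 6 burn out
  ......
  ......
  ......
  F....F
  TF.FF.
  TTFTT.
Step 5: 4 trees catch fire, 6 burn out
  ......
  ......
  ......
  ......
  F.....
  TF.FF.
Step 6: 1 trees catch fire, 4 burn out
  ......
  ......
  ......
  ......
  ......
  F.....

......
......
......
......
......
F.....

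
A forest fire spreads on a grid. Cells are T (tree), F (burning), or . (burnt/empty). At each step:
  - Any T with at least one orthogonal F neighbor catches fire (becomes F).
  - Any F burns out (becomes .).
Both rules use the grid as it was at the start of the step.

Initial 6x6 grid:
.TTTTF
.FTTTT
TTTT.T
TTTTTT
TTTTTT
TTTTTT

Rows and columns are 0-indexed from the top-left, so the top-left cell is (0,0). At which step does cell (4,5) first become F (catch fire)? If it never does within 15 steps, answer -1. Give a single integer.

Step 1: cell (4,5)='T' (+5 fires, +2 burnt)
Step 2: cell (4,5)='T' (+8 fires, +5 burnt)
Step 3: cell (4,5)='T' (+5 fires, +8 burnt)
Step 4: cell (4,5)='F' (+6 fires, +5 burnt)
  -> target ignites at step 4
Step 5: cell (4,5)='.' (+5 fires, +6 burnt)
Step 6: cell (4,5)='.' (+2 fires, +5 burnt)
Step 7: cell (4,5)='.' (+0 fires, +2 burnt)
  fire out at step 7

4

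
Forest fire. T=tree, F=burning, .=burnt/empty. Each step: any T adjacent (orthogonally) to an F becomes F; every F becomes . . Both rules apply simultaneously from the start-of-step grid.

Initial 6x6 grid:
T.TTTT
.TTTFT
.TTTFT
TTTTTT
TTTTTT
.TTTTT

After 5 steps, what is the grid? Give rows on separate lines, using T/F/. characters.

Step 1: 6 trees catch fire, 2 burn out
  T.TTFT
  .TTF.F
  .TTF.F
  TTTTFT
  TTTTTT
  .TTTTT
Step 2: 7 trees catch fire, 6 burn out
  T.TF.F
  .TF...
  .TF...
  TTTF.F
  TTTTFT
  .TTTTT
Step 3: 7 trees catch fire, 7 burn out
  T.F...
  .F....
  .F....
  TTF...
  TTTF.F
  .TTTFT
Step 4: 4 trees catch fire, 7 burn out
  T.....
  ......
  ......
  TF....
  TTF...
  .TTF.F
Step 5: 3 trees catch fire, 4 burn out
  T.....
  ......
  ......
  F.....
  TF....
  .TF...

T.....
......
......
F.....
TF....
.TF...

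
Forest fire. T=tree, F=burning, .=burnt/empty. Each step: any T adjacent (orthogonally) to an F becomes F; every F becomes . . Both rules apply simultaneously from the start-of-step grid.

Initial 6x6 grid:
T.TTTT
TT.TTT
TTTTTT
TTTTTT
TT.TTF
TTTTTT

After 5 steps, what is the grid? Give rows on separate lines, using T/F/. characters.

Step 1: 3 trees catch fire, 1 burn out
  T.TTTT
  TT.TTT
  TTTTTT
  TTTTTF
  TT.TF.
  TTTTTF
Step 2: 4 trees catch fire, 3 burn out
  T.TTTT
  TT.TTT
  TTTTTF
  TTTTF.
  TT.F..
  TTTTF.
Step 3: 4 trees catch fire, 4 burn out
  T.TTTT
  TT.TTF
  TTTTF.
  TTTF..
  TT....
  TTTF..
Step 4: 5 trees catch fire, 4 burn out
  T.TTTF
  TT.TF.
  TTTF..
  TTF...
  TT....
  TTF...
Step 5: 5 trees catch fire, 5 burn out
  T.TTF.
  TT.F..
  TTF...
  TF....
  TT....
  TF....

T.TTF.
TT.F..
TTF...
TF....
TT....
TF....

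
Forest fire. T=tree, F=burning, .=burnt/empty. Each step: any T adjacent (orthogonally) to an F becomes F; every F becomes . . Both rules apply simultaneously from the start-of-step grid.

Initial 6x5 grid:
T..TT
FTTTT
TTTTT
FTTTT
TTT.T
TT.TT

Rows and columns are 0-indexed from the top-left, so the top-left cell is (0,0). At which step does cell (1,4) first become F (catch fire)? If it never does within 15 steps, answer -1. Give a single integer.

Step 1: cell (1,4)='T' (+5 fires, +2 burnt)
Step 2: cell (1,4)='T' (+5 fires, +5 burnt)
Step 3: cell (1,4)='T' (+5 fires, +5 burnt)
Step 4: cell (1,4)='F' (+4 fires, +5 burnt)
  -> target ignites at step 4
Step 5: cell (1,4)='.' (+3 fires, +4 burnt)
Step 6: cell (1,4)='.' (+1 fires, +3 burnt)
Step 7: cell (1,4)='.' (+1 fires, +1 burnt)
Step 8: cell (1,4)='.' (+0 fires, +1 burnt)
  fire out at step 8

4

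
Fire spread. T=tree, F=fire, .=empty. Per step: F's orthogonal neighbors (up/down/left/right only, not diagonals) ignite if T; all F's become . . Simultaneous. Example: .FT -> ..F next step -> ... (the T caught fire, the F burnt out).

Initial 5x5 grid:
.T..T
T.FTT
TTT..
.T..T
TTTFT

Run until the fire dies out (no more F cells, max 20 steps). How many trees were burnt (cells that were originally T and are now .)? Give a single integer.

Step 1: +4 fires, +2 burnt (F count now 4)
Step 2: +4 fires, +4 burnt (F count now 4)
Step 3: +4 fires, +4 burnt (F count now 4)
Step 4: +1 fires, +4 burnt (F count now 1)
Step 5: +0 fires, +1 burnt (F count now 0)
Fire out after step 5
Initially T: 14, now '.': 24
Total burnt (originally-T cells now '.'): 13

Answer: 13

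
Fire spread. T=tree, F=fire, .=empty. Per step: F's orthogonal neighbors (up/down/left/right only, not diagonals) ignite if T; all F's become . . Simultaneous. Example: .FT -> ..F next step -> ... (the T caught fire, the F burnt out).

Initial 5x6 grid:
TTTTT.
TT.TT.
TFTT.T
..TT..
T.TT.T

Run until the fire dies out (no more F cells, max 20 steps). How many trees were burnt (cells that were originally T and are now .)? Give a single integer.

Step 1: +3 fires, +1 burnt (F count now 3)
Step 2: +4 fires, +3 burnt (F count now 4)
Step 3: +5 fires, +4 burnt (F count now 5)
Step 4: +3 fires, +5 burnt (F count now 3)
Step 5: +1 fires, +3 burnt (F count now 1)
Step 6: +0 fires, +1 burnt (F count now 0)
Fire out after step 6
Initially T: 19, now '.': 27
Total burnt (originally-T cells now '.'): 16

Answer: 16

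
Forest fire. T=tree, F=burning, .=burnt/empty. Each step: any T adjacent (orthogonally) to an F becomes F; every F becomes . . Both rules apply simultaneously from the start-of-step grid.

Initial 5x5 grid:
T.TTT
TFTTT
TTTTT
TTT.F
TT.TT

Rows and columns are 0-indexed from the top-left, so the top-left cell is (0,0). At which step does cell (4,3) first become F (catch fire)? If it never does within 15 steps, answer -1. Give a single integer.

Step 1: cell (4,3)='T' (+5 fires, +2 burnt)
Step 2: cell (4,3)='F' (+9 fires, +5 burnt)
  -> target ignites at step 2
Step 3: cell (4,3)='.' (+5 fires, +9 burnt)
Step 4: cell (4,3)='.' (+1 fires, +5 burnt)
Step 5: cell (4,3)='.' (+0 fires, +1 burnt)
  fire out at step 5

2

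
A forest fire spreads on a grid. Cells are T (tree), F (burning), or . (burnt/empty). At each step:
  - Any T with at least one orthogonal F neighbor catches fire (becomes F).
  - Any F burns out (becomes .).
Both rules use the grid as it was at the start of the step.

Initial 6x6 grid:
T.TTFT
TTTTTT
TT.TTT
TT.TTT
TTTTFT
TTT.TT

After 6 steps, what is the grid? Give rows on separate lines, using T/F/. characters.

Step 1: 7 trees catch fire, 2 burn out
  T.TF.F
  TTTTFT
  TT.TTT
  TT.TFT
  TTTF.F
  TTT.FT
Step 2: 8 trees catch fire, 7 burn out
  T.F...
  TTTF.F
  TT.TFT
  TT.F.F
  TTF...
  TTT..F
Step 3: 5 trees catch fire, 8 burn out
  T.....
  TTF...
  TT.F.F
  TT....
  TF....
  TTF...
Step 4: 4 trees catch fire, 5 burn out
  T.....
  TF....
  TT....
  TF....
  F.....
  TF....
Step 5: 4 trees catch fire, 4 burn out
  T.....
  F.....
  TF....
  F.....
  ......
  F.....
Step 6: 2 trees catch fire, 4 burn out
  F.....
  ......
  F.....
  ......
  ......
  ......

F.....
......
F.....
......
......
......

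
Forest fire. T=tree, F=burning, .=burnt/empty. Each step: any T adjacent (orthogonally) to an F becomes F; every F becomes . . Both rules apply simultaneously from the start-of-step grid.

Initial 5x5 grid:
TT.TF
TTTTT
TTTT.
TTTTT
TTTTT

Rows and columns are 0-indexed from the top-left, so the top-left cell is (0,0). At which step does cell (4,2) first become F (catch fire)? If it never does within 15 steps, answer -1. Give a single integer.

Step 1: cell (4,2)='T' (+2 fires, +1 burnt)
Step 2: cell (4,2)='T' (+1 fires, +2 burnt)
Step 3: cell (4,2)='T' (+2 fires, +1 burnt)
Step 4: cell (4,2)='T' (+3 fires, +2 burnt)
Step 5: cell (4,2)='T' (+6 fires, +3 burnt)
Step 6: cell (4,2)='F' (+5 fires, +6 burnt)
  -> target ignites at step 6
Step 7: cell (4,2)='.' (+2 fires, +5 burnt)
Step 8: cell (4,2)='.' (+1 fires, +2 burnt)
Step 9: cell (4,2)='.' (+0 fires, +1 burnt)
  fire out at step 9

6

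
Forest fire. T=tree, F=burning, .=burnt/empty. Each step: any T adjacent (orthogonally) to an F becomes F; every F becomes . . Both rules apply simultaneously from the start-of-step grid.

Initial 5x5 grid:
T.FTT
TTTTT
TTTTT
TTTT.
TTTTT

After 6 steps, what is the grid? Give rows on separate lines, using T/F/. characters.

Step 1: 2 trees catch fire, 1 burn out
  T..FT
  TTFTT
  TTTTT
  TTTT.
  TTTTT
Step 2: 4 trees catch fire, 2 burn out
  T...F
  TF.FT
  TTFTT
  TTTT.
  TTTTT
Step 3: 5 trees catch fire, 4 burn out
  T....
  F...F
  TF.FT
  TTFT.
  TTTTT
Step 4: 6 trees catch fire, 5 burn out
  F....
  .....
  F...F
  TF.F.
  TTFTT
Step 5: 3 trees catch fire, 6 burn out
  .....
  .....
  .....
  F....
  TF.FT
Step 6: 2 trees catch fire, 3 burn out
  .....
  .....
  .....
  .....
  F...F

.....
.....
.....
.....
F...F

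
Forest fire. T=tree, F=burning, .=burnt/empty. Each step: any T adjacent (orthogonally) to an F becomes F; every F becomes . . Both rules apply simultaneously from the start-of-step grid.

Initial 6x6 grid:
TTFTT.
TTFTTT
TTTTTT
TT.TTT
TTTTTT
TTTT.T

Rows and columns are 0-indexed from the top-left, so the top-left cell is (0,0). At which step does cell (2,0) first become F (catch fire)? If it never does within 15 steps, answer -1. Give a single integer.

Step 1: cell (2,0)='T' (+5 fires, +2 burnt)
Step 2: cell (2,0)='T' (+6 fires, +5 burnt)
Step 3: cell (2,0)='F' (+5 fires, +6 burnt)
  -> target ignites at step 3
Step 4: cell (2,0)='.' (+5 fires, +5 burnt)
Step 5: cell (2,0)='.' (+6 fires, +5 burnt)
Step 6: cell (2,0)='.' (+3 fires, +6 burnt)
Step 7: cell (2,0)='.' (+1 fires, +3 burnt)
Step 8: cell (2,0)='.' (+0 fires, +1 burnt)
  fire out at step 8

3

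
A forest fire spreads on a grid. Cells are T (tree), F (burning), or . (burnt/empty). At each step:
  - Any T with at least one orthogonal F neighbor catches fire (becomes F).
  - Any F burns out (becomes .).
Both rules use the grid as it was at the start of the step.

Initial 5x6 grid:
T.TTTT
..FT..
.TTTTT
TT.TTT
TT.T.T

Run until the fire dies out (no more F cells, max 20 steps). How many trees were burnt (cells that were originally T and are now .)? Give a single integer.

Step 1: +3 fires, +1 burnt (F count now 3)
Step 2: +3 fires, +3 burnt (F count now 3)
Step 3: +4 fires, +3 burnt (F count now 4)
Step 4: +6 fires, +4 burnt (F count now 6)
Step 5: +2 fires, +6 burnt (F count now 2)
Step 6: +1 fires, +2 burnt (F count now 1)
Step 7: +0 fires, +1 burnt (F count now 0)
Fire out after step 7
Initially T: 20, now '.': 29
Total burnt (originally-T cells now '.'): 19

Answer: 19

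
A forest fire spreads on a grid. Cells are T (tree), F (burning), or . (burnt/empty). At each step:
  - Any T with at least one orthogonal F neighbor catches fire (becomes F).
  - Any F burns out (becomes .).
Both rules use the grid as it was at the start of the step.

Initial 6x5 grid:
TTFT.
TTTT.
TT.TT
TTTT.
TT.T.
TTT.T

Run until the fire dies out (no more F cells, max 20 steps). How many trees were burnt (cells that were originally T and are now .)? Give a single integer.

Step 1: +3 fires, +1 burnt (F count now 3)
Step 2: +3 fires, +3 burnt (F count now 3)
Step 3: +3 fires, +3 burnt (F count now 3)
Step 4: +4 fires, +3 burnt (F count now 4)
Step 5: +4 fires, +4 burnt (F count now 4)
Step 6: +2 fires, +4 burnt (F count now 2)
Step 7: +2 fires, +2 burnt (F count now 2)
Step 8: +0 fires, +2 burnt (F count now 0)
Fire out after step 8
Initially T: 22, now '.': 29
Total burnt (originally-T cells now '.'): 21

Answer: 21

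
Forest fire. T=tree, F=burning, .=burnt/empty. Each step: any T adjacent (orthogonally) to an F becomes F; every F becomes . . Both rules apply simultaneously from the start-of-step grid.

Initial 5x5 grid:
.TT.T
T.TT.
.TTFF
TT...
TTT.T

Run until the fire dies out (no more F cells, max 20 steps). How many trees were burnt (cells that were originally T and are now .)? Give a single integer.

Answer: 11

Derivation:
Step 1: +2 fires, +2 burnt (F count now 2)
Step 2: +2 fires, +2 burnt (F count now 2)
Step 3: +2 fires, +2 burnt (F count now 2)
Step 4: +3 fires, +2 burnt (F count now 3)
Step 5: +2 fires, +3 burnt (F count now 2)
Step 6: +0 fires, +2 burnt (F count now 0)
Fire out after step 6
Initially T: 14, now '.': 22
Total burnt (originally-T cells now '.'): 11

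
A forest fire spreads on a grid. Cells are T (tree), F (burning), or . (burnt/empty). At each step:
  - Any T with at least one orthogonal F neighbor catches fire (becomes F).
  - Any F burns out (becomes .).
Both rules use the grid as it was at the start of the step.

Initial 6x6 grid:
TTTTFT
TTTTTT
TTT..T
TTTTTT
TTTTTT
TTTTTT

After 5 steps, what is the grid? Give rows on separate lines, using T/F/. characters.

Step 1: 3 trees catch fire, 1 burn out
  TTTF.F
  TTTTFT
  TTT..T
  TTTTTT
  TTTTTT
  TTTTTT
Step 2: 3 trees catch fire, 3 burn out
  TTF...
  TTTF.F
  TTT..T
  TTTTTT
  TTTTTT
  TTTTTT
Step 3: 3 trees catch fire, 3 burn out
  TF....
  TTF...
  TTT..F
  TTTTTT
  TTTTTT
  TTTTTT
Step 4: 4 trees catch fire, 3 burn out
  F.....
  TF....
  TTF...
  TTTTTF
  TTTTTT
  TTTTTT
Step 5: 5 trees catch fire, 4 burn out
  ......
  F.....
  TF....
  TTFTF.
  TTTTTF
  TTTTTT

......
F.....
TF....
TTFTF.
TTTTTF
TTTTTT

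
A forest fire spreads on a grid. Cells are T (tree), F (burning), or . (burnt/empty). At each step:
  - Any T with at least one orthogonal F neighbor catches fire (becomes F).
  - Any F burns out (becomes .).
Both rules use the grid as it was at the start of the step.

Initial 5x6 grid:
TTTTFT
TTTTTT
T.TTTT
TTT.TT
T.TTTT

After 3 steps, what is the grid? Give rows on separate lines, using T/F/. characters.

Step 1: 3 trees catch fire, 1 burn out
  TTTF.F
  TTTTFT
  T.TTTT
  TTT.TT
  T.TTTT
Step 2: 4 trees catch fire, 3 burn out
  TTF...
  TTTF.F
  T.TTFT
  TTT.TT
  T.TTTT
Step 3: 5 trees catch fire, 4 burn out
  TF....
  TTF...
  T.TF.F
  TTT.FT
  T.TTTT

TF....
TTF...
T.TF.F
TTT.FT
T.TTTT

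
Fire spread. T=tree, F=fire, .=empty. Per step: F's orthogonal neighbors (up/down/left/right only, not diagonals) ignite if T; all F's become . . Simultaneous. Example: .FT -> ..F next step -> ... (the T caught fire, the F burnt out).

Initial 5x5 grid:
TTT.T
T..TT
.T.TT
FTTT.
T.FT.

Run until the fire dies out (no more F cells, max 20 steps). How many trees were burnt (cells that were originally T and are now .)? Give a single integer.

Step 1: +4 fires, +2 burnt (F count now 4)
Step 2: +2 fires, +4 burnt (F count now 2)
Step 3: +1 fires, +2 burnt (F count now 1)
Step 4: +2 fires, +1 burnt (F count now 2)
Step 5: +1 fires, +2 burnt (F count now 1)
Step 6: +1 fires, +1 burnt (F count now 1)
Step 7: +0 fires, +1 burnt (F count now 0)
Fire out after step 7
Initially T: 15, now '.': 21
Total burnt (originally-T cells now '.'): 11

Answer: 11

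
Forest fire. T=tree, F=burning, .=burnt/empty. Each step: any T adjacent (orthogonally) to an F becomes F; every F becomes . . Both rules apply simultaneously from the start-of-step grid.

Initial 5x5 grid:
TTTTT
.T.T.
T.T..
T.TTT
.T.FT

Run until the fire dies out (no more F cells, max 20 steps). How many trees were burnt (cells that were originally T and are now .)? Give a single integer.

Step 1: +2 fires, +1 burnt (F count now 2)
Step 2: +2 fires, +2 burnt (F count now 2)
Step 3: +1 fires, +2 burnt (F count now 1)
Step 4: +0 fires, +1 burnt (F count now 0)
Fire out after step 4
Initially T: 15, now '.': 15
Total burnt (originally-T cells now '.'): 5

Answer: 5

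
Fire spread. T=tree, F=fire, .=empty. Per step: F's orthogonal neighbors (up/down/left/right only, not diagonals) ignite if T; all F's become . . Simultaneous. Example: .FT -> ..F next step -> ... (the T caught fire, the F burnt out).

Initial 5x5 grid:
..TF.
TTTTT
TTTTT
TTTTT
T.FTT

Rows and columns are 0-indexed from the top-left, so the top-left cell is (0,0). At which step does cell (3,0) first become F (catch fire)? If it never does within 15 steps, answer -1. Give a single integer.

Step 1: cell (3,0)='T' (+4 fires, +2 burnt)
Step 2: cell (3,0)='T' (+7 fires, +4 burnt)
Step 3: cell (3,0)='F' (+5 fires, +7 burnt)
  -> target ignites at step 3
Step 4: cell (3,0)='.' (+3 fires, +5 burnt)
Step 5: cell (3,0)='.' (+0 fires, +3 burnt)
  fire out at step 5

3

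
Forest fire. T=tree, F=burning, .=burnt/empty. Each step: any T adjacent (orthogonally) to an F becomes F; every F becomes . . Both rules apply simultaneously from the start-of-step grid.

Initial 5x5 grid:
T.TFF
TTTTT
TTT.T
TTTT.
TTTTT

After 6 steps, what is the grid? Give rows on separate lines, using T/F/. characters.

Step 1: 3 trees catch fire, 2 burn out
  T.F..
  TTTFF
  TTT.T
  TTTT.
  TTTTT
Step 2: 2 trees catch fire, 3 burn out
  T....
  TTF..
  TTT.F
  TTTT.
  TTTTT
Step 3: 2 trees catch fire, 2 burn out
  T....
  TF...
  TTF..
  TTTT.
  TTTTT
Step 4: 3 trees catch fire, 2 burn out
  T....
  F....
  TF...
  TTFT.
  TTTTT
Step 5: 5 trees catch fire, 3 burn out
  F....
  .....
  F....
  TF.F.
  TTFTT
Step 6: 3 trees catch fire, 5 burn out
  .....
  .....
  .....
  F....
  TF.FT

.....
.....
.....
F....
TF.FT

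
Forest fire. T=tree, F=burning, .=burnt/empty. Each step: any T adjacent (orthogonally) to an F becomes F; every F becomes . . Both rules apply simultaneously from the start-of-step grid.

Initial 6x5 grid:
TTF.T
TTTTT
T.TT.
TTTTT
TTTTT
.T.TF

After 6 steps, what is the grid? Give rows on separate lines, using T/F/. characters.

Step 1: 4 trees catch fire, 2 burn out
  TF..T
  TTFTT
  T.TT.
  TTTTT
  TTTTF
  .T.F.
Step 2: 6 trees catch fire, 4 burn out
  F...T
  TF.FT
  T.FT.
  TTTTF
  TTTF.
  .T...
Step 3: 6 trees catch fire, 6 burn out
  ....T
  F...F
  T..F.
  TTFF.
  TTF..
  .T...
Step 4: 4 trees catch fire, 6 burn out
  ....F
  .....
  F....
  TF...
  TF...
  .T...
Step 5: 3 trees catch fire, 4 burn out
  .....
  .....
  .....
  F....
  F....
  .F...
Step 6: 0 trees catch fire, 3 burn out
  .....
  .....
  .....
  .....
  .....
  .....

.....
.....
.....
.....
.....
.....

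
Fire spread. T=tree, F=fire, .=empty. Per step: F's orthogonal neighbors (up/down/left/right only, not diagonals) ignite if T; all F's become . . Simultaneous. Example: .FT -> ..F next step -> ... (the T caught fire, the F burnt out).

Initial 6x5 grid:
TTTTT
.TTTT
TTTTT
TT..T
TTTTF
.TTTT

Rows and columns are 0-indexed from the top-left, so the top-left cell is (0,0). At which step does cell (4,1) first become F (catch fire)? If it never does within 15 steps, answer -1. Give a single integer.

Step 1: cell (4,1)='T' (+3 fires, +1 burnt)
Step 2: cell (4,1)='T' (+3 fires, +3 burnt)
Step 3: cell (4,1)='F' (+4 fires, +3 burnt)
  -> target ignites at step 3
Step 4: cell (4,1)='.' (+6 fires, +4 burnt)
Step 5: cell (4,1)='.' (+4 fires, +6 burnt)
Step 6: cell (4,1)='.' (+3 fires, +4 burnt)
Step 7: cell (4,1)='.' (+1 fires, +3 burnt)
Step 8: cell (4,1)='.' (+1 fires, +1 burnt)
Step 9: cell (4,1)='.' (+0 fires, +1 burnt)
  fire out at step 9

3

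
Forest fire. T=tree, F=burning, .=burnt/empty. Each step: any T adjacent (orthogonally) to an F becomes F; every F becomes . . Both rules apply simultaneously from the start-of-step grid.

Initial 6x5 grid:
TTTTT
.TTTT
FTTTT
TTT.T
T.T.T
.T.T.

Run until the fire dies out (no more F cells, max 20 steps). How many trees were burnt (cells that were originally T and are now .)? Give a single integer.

Answer: 20

Derivation:
Step 1: +2 fires, +1 burnt (F count now 2)
Step 2: +4 fires, +2 burnt (F count now 4)
Step 3: +4 fires, +4 burnt (F count now 4)
Step 4: +5 fires, +4 burnt (F count now 5)
Step 5: +3 fires, +5 burnt (F count now 3)
Step 6: +2 fires, +3 burnt (F count now 2)
Step 7: +0 fires, +2 burnt (F count now 0)
Fire out after step 7
Initially T: 22, now '.': 28
Total burnt (originally-T cells now '.'): 20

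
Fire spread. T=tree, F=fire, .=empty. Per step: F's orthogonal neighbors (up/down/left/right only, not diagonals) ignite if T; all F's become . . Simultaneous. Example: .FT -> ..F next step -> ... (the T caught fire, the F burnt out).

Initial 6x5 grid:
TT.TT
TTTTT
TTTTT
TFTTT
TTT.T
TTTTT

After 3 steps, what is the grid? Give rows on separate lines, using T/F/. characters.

Step 1: 4 trees catch fire, 1 burn out
  TT.TT
  TTTTT
  TFTTT
  F.FTT
  TFT.T
  TTTTT
Step 2: 7 trees catch fire, 4 burn out
  TT.TT
  TFTTT
  F.FTT
  ...FT
  F.F.T
  TFTTT
Step 3: 7 trees catch fire, 7 burn out
  TF.TT
  F.FTT
  ...FT
  ....F
  ....T
  F.FTT

TF.TT
F.FTT
...FT
....F
....T
F.FTT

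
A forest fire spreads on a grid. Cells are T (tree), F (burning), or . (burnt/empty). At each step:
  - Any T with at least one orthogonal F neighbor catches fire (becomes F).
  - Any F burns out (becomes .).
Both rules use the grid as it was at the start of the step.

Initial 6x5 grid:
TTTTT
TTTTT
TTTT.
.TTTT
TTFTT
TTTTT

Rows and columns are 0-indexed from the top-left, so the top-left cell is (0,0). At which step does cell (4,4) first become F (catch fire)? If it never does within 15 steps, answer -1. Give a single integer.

Step 1: cell (4,4)='T' (+4 fires, +1 burnt)
Step 2: cell (4,4)='F' (+7 fires, +4 burnt)
  -> target ignites at step 2
Step 3: cell (4,4)='.' (+6 fires, +7 burnt)
Step 4: cell (4,4)='.' (+4 fires, +6 burnt)
Step 5: cell (4,4)='.' (+4 fires, +4 burnt)
Step 6: cell (4,4)='.' (+2 fires, +4 burnt)
Step 7: cell (4,4)='.' (+0 fires, +2 burnt)
  fire out at step 7

2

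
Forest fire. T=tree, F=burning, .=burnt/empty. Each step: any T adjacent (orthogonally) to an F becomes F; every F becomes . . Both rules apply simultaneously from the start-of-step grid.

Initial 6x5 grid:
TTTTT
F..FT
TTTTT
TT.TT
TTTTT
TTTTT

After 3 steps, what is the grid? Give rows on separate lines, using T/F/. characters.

Step 1: 5 trees catch fire, 2 burn out
  FTTFT
  ....F
  FTTFT
  TT.TT
  TTTTT
  TTTTT
Step 2: 8 trees catch fire, 5 burn out
  .FF.F
  .....
  .FF.F
  FT.FT
  TTTTT
  TTTTT
Step 3: 4 trees catch fire, 8 burn out
  .....
  .....
  .....
  .F..F
  FTTFT
  TTTTT

.....
.....
.....
.F..F
FTTFT
TTTTT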